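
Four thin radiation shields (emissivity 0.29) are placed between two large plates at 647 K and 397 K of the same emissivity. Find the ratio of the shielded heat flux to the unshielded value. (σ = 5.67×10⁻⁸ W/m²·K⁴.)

With N identical shields there are N+1 = 5 gaps in series, each with the same radiative resistance, so the flux falls to 1/(N+1) of its unshielded value.

ratio ≈ 0.200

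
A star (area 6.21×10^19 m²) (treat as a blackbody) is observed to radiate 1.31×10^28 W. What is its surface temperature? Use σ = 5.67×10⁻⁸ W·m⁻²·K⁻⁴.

T ≈ 7810 K

From P = σAT⁴, T = (P / σA)^(1/4) = (1.31×10^28 / (5.67×10⁻⁸ × 6.21×10^19))^(1/4).
T = (3.72×10^15)^(1/4) = 7810 K.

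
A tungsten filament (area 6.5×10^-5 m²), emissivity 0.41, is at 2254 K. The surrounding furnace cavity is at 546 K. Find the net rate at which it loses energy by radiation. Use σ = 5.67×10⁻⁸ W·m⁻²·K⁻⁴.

Q ≈ 38.9 W

Q = εσA(T⁴ − T_s⁴). T⁴ − T_s⁴ = (2254)⁴ − (546)⁴ = 2.58×10^13 − 8.89×10^10 = 2.57×10^13 K⁴.
Q = 0.41 × 5.67×10⁻⁸ × 6.50×10^-5 × 2.57×10^13 = 38.9 W.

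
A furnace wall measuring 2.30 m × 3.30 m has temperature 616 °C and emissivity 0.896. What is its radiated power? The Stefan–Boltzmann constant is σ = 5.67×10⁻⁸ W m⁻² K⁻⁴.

P ≈ 2.41×10^5 W

A = 2.30 × 3.30 = 7.59 m².
616 °C = 889 K.
Stefan–Boltzmann: P = εσAT⁴ = 0.896 × 5.67×10⁻⁸ × 7.59 × (889)⁴ = 0.896 × 5.67×10⁻⁸ × 7.59 × 6.25×10^11.
P = 2.41×10^5 W.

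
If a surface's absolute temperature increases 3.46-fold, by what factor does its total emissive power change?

P ∝ T⁴, so the power scales as (3.46)⁴ = 143.

factor ≈ 143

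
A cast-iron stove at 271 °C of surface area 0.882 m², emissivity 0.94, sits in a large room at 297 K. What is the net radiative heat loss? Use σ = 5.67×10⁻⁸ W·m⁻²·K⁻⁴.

Q ≈ 3750 W

Convert: 271 °C = 544 K.
Q = εσA(T⁴ − T_s⁴). T⁴ − T_s⁴ = (544)⁴ − (297)⁴ = 8.76×10^10 − 7.78×10^9 = 7.98×10^10 K⁴.
Q = 0.94 × 5.67×10⁻⁸ × 0.882 × 7.98×10^10 = 3750 W.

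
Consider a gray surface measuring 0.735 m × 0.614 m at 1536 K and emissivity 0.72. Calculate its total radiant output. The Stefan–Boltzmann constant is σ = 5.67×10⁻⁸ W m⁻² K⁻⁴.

A = 0.735 × 0.614 = 0.451 m².
Stefan–Boltzmann: P = εσAT⁴ = 0.72 × 5.67×10⁻⁸ × 0.451 × (1536)⁴ = 0.72 × 5.67×10⁻⁸ × 0.451 × 5.57×10^12.
P = 1.03×10^5 W.

P ≈ 1.03×10^5 W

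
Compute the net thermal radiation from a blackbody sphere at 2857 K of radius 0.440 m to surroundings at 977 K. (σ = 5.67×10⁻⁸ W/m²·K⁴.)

Q ≈ 9.06×10^6 W

A = 4πr² = 4π × (0.440)² = 2.43 m².
Q = σA(T⁴ − T_s⁴). T⁴ − T_s⁴ = (2857)⁴ − (977)⁴ = 6.66×10^13 − 9.11×10^11 = 6.57×10^13 K⁴.
Q = 5.67×10⁻⁸ × 2.43 × 6.57×10^13 = 9.06×10^6 W.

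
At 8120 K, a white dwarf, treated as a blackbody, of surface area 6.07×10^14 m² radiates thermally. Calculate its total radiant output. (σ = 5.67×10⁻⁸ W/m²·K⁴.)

P ≈ 1.50×10^23 W

P = σAT⁴ = 5.67×10⁻⁸ × 6.07×10^14 × (8120)⁴ = 5.67×10⁻⁸ × 6.07×10^14 × 4.35×10^15.
P = 1.50×10^23 W.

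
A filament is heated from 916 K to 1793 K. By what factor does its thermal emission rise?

P ∝ T⁴, so the ratio is (1793/916)⁴ = (1.957)⁴ = 14.7.

ratio ≈ 14.7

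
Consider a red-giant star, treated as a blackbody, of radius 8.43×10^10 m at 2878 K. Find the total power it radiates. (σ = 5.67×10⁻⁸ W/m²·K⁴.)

P ≈ 3.47×10^29 W

A = 4πr² = 4π × (8.43×10^10)² = 8.93×10^22 m².
P = σAT⁴ = 5.67×10⁻⁸ × 8.93×10^22 × (2878)⁴ = 5.67×10⁻⁸ × 8.93×10^22 × 6.86×10^13.
P = 3.47×10^29 W.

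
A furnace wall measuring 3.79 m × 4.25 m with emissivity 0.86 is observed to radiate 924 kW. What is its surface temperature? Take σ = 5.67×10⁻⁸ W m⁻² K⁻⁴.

A = 3.79 × 4.25 = 16.1 m².
From P = εσAT⁴, T = (P / εσA)^(1/4) = (9.24×10^5 / (0.86 × 5.67×10⁻⁸ × 16.1))^(1/4).
T = (1.18×10^12)^(1/4) = 1040 K.

T ≈ 1040 K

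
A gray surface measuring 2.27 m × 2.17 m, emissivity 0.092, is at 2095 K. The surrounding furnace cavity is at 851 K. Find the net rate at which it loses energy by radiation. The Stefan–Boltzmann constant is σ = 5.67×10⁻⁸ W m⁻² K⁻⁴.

A = 2.27 × 2.17 = 4.93 m².
Q = εσA(T⁴ − T_s⁴). T⁴ − T_s⁴ = (2095)⁴ − (851)⁴ = 1.93×10^13 − 5.24×10^11 = 1.87×10^13 K⁴.
Q = 0.092 × 5.67×10⁻⁸ × 4.93 × 1.87×10^13 = 4.82×10^5 W.

Q ≈ 4.82×10^5 W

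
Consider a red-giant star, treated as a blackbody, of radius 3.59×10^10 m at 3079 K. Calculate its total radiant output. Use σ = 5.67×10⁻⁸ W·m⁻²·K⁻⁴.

A = 4πr² = 4π × (3.59×10^10)² = 1.62×10^22 m².
P = σAT⁴ = 5.67×10⁻⁸ × 1.62×10^22 × (3079)⁴ = 5.67×10⁻⁸ × 1.62×10^22 × 8.99×10^13.
P = 8.25×10^28 W.

P ≈ 8.25×10^28 W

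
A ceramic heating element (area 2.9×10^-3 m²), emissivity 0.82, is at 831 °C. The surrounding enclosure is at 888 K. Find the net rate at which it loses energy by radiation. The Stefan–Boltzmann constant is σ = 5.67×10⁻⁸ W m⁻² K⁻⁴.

Convert: 831 °C = 1104 K.
Q = εσA(T⁴ − T_s⁴). T⁴ − T_s⁴ = (1104)⁴ − (888)⁴ = 1.49×10^12 − 6.22×10^11 = 8.64×10^11 K⁴.
Q = 0.82 × 5.67×10⁻⁸ × 2.90×10^-3 × 8.64×10^11 = 116 W.

Q ≈ 116 W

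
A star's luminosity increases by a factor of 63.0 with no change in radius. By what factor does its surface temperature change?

factor ≈ 2.82

P ∝ T⁴ ⇒ T ∝ P^(1/4), so T scales by (63.0)^(1/4) = 2.82.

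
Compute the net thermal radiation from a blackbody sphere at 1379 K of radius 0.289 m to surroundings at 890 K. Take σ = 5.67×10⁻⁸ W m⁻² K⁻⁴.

A = 4πr² = 4π × (0.289)² = 1.05 m².
Q = σA(T⁴ − T_s⁴). T⁴ − T_s⁴ = (1379)⁴ − (890)⁴ = 3.62×10^12 − 6.27×10^11 = 2.99×10^12 K⁴.
Q = 5.67×10⁻⁸ × 1.05 × 2.99×10^12 = 1.78×10^5 W.

Q ≈ 1.78×10^5 W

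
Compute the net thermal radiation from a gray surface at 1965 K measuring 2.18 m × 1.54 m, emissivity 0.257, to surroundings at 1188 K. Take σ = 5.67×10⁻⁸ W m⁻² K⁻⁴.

A = 2.18 × 1.54 = 3.36 m².
Q = εσA(T⁴ − T_s⁴). T⁴ − T_s⁴ = (1965)⁴ − (1188)⁴ = 1.49×10^13 − 1.99×10^12 = 1.29×10^13 K⁴.
Q = 0.257 × 5.67×10⁻⁸ × 3.36 × 1.29×10^13 = 6.32×10^5 W.

Q ≈ 6.32×10^5 W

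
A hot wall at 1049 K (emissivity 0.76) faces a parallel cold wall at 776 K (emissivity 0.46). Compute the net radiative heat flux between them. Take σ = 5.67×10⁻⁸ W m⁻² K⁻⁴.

For two large parallel gray plates, q = σ(T₁⁴ − T₂⁴) / (1/ε₁ + 1/ε₂ − 1).
1/ε₁ + 1/ε₂ − 1 = 1/0.76 + 1/0.46 − 1 = 2.490.
T₁⁴ − T₂⁴ = 1.21×10^12 − 3.63×10^11 = 8.48×10^11 K⁴.
q = 5.67×10⁻⁸ × 8.48×10^11 / 2.490 = 19300 W/m².

q ≈ 19300 W/m²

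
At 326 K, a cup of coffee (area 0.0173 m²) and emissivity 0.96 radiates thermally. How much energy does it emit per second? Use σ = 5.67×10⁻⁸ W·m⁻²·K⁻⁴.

P = εσAT⁴ = 0.96 × 5.67×10⁻⁸ × 0.0173 × (326)⁴ = 0.96 × 5.67×10⁻⁸ × 0.0173 × 1.13×10^10.
P = 10.6 W.

P ≈ 10.6 W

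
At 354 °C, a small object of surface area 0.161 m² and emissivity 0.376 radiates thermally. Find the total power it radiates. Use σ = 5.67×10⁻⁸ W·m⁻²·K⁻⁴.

354 °C = 627 K.
Stefan–Boltzmann: P = εσAT⁴ = 0.376 × 5.67×10⁻⁸ × 0.161 × (627)⁴ = 0.376 × 5.67×10⁻⁸ × 0.161 × 1.55×10^11.
P = 530 W.

P ≈ 530 W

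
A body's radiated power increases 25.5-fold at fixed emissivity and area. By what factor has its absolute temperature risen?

factor ≈ 2.25

P ∝ T⁴ ⇒ T ∝ P^(1/4), so T scales by (25.5)^(1/4) = 2.25.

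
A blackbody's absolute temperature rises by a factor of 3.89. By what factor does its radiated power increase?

P ∝ T⁴, so the power scales as (3.89)⁴ = 229.

factor ≈ 229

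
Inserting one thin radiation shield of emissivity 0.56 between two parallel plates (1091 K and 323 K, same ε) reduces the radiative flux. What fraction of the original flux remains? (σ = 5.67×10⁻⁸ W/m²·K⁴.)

With N identical shields there are N+1 = 2 gaps in series, each with the same radiative resistance, so the flux falls to 1/(N+1) of its unshielded value.

ratio ≈ 0.500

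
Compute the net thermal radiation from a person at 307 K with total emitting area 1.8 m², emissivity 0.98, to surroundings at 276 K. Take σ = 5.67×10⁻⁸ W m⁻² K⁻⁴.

Q ≈ 308 W

Q = εσA(T⁴ − T_s⁴). T⁴ − T_s⁴ = (307)⁴ − (276)⁴ = 8.88×10^9 − 5.80×10^9 = 3.08×10^9 K⁴.
Q = 0.98 × 5.67×10⁻⁸ × 1.80 × 3.08×10^9 = 308 W.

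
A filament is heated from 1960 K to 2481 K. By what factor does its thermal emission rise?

ratio ≈ 2.57

P ∝ T⁴, so the ratio is (2481/1960)⁴ = (1.266)⁴ = 2.57.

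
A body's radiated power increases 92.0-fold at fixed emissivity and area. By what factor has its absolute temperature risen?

factor ≈ 3.10

P ∝ T⁴ ⇒ T ∝ P^(1/4), so T scales by (92.0)^(1/4) = 3.10.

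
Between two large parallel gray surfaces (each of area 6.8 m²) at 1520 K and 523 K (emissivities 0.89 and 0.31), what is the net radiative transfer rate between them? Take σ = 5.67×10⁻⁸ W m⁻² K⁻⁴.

Q ≈ 6.06×10^5 W

For two large parallel gray plates, q = σ(T₁⁴ − T₂⁴) / (1/ε₁ + 1/ε₂ − 1).
1/ε₁ + 1/ε₂ − 1 = 1/0.89 + 1/0.31 − 1 = 3.349.
T₁⁴ − T₂⁴ = 5.34×10^12 − 7.48×10^10 = 5.26×10^12 K⁴.
q = 5.67×10⁻⁸ × 5.26×10^12 / 3.349 = 89100 W/m².
Q = q·A = 89100 × 6.8 = 6.06×10^5 W.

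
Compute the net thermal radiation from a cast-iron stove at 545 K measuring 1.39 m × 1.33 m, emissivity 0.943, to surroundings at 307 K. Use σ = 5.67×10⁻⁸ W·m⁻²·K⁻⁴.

Q ≈ 7840 W

A = 1.39 × 1.33 = 1.85 m².
Q = εσA(T⁴ − T_s⁴). T⁴ − T_s⁴ = (545)⁴ − (307)⁴ = 8.82×10^10 − 8.88×10^9 = 7.93×10^10 K⁴.
Q = 0.943 × 5.67×10⁻⁸ × 1.85 × 7.93×10^10 = 7840 W.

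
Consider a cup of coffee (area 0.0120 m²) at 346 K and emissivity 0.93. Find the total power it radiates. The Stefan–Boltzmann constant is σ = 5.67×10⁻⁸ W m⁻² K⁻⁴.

P ≈ 9.07 W

Stefan–Boltzmann: P = εσAT⁴ = 0.93 × 5.67×10⁻⁸ × 0.0120 × (346)⁴ = 0.93 × 5.67×10⁻⁸ × 0.0120 × 1.43×10^10.
P = 9.07 W.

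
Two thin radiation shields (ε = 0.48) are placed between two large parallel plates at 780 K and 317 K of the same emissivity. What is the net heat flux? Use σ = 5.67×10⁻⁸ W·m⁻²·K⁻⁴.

q ≈ 2150 W/m²

Each of the 3 gaps contributes resistance (2/ε − 1) = 2/0.48 − 1 = 3.167; total = 9.500.
q = σ(T₁⁴ − T₂⁴) / 9.500 = 5.67×10⁻⁸ × 3.60×10^11 / 9.500 = 2150 W/m².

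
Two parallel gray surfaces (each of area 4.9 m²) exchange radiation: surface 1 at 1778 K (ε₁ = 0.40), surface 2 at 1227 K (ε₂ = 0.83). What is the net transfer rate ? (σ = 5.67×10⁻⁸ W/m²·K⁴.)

Q ≈ 7.94×10^5 W

For two large parallel gray plates, q = σ(T₁⁴ − T₂⁴) / (1/ε₁ + 1/ε₂ − 1).
1/ε₁ + 1/ε₂ − 1 = 1/0.40 + 1/0.83 − 1 = 2.705.
T₁⁴ − T₂⁴ = 9.99×10^12 − 2.27×10^12 = 7.73×10^12 K⁴.
q = 5.67×10⁻⁸ × 7.73×10^12 / 2.705 = 1.62×10^5 W/m².
Q = q·A = 1.62×10^5 × 4.9 = 7.94×10^5 W.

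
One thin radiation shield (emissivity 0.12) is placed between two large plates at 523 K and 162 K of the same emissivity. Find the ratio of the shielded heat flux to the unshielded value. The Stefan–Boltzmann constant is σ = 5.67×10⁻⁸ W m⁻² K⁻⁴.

ratio ≈ 0.500

With N identical shields there are N+1 = 2 gaps in series, each with the same radiative resistance, so the flux falls to 1/(N+1) of its unshielded value.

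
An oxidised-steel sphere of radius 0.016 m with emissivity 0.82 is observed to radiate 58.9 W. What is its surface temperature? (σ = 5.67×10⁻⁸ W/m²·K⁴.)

T ≈ 792 K

A = 4πr² = 4π × (0.016)² = 3.22×10^-3 m².
From P = εσAT⁴, T = (P / εσA)^(1/4) = (58.9 / (0.82 × 5.67×10⁻⁸ × 3.22×10^-3))^(1/4).
T = (3.94×10^11)^(1/4) = 792 K.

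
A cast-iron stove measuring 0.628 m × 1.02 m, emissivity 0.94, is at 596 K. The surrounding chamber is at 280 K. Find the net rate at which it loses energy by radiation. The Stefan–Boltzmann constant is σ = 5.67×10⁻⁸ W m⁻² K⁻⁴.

A = 0.628 × 1.02 = 0.641 m².
Q = εσA(T⁴ − T_s⁴). T⁴ − T_s⁴ = (596)⁴ − (280)⁴ = 1.26×10^11 − 6.15×10^9 = 1.20×10^11 K⁴.
Q = 0.94 × 5.67×10⁻⁸ × 0.641 × 1.20×10^11 = 4100 W.

Q ≈ 4100 W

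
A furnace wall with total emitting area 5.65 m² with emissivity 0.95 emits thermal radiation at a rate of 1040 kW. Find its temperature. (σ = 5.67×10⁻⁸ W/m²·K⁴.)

From P = εσAT⁴, T = (P / εσA)^(1/4) = (1.04×10^6 / (0.95 × 5.67×10⁻⁸ × 5.65))^(1/4).
T = (3.42×10^12)^(1/4) = 1360 K.

T ≈ 1360 K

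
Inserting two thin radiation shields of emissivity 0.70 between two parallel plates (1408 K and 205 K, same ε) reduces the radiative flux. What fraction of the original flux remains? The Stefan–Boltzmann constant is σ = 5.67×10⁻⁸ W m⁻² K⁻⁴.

With N identical shields there are N+1 = 3 gaps in series, each with the same radiative resistance, so the flux falls to 1/(N+1) of its unshielded value.

ratio ≈ 0.333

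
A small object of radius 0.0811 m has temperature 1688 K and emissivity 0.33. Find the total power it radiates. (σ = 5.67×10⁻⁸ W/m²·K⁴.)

A = 4πr² = 4π × (0.0811)² = 0.0827 m².
P = εσAT⁴ = 0.33 × 5.67×10⁻⁸ × 0.0827 × (1688)⁴ = 0.33 × 5.67×10⁻⁸ × 0.0827 × 8.12×10^12.
P = 12600 W.

P ≈ 12600 W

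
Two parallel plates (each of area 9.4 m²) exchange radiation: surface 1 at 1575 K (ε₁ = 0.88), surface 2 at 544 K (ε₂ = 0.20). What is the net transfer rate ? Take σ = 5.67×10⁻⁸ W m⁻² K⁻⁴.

For two large parallel gray plates, q = σ(T₁⁴ − T₂⁴) / (1/ε₁ + 1/ε₂ − 1).
1/ε₁ + 1/ε₂ − 1 = 1/0.88 + 1/0.20 − 1 = 5.136.
T₁⁴ − T₂⁴ = 6.15×10^12 − 8.76×10^10 = 6.07×10^12 K⁴.
q = 5.67×10⁻⁸ × 6.07×10^12 / 5.136 = 67000 W/m².
Q = q·A = 67000 × 9.4 = 6.29×10^5 W.

Q ≈ 6.29×10^5 W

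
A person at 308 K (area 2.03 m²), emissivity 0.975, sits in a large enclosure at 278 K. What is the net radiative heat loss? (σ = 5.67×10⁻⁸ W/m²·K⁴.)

Q ≈ 340 W

Q = εσA(T⁴ − T_s⁴). T⁴ − T_s⁴ = (308)⁴ − (278)⁴ = 9.00×10^9 − 5.97×10^9 = 3.03×10^9 K⁴.
Q = 0.975 × 5.67×10⁻⁸ × 2.03 × 3.03×10^9 = 340 W.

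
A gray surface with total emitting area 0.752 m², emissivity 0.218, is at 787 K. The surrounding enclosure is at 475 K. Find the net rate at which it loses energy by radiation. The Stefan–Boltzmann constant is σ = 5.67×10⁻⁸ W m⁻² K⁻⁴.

Q = εσA(T⁴ − T_s⁴). T⁴ − T_s⁴ = (787)⁴ − (475)⁴ = 3.84×10^11 − 5.09×10^10 = 3.33×10^11 K⁴.
Q = 0.218 × 5.67×10⁻⁸ × 0.752 × 3.33×10^11 = 3090 W.

Q ≈ 3090 W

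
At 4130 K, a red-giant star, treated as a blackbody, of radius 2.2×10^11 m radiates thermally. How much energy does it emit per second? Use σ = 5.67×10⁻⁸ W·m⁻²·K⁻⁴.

A = 4πr² = 4π × (2.2×10^11)² = 6.08×10^23 m².
P = σAT⁴ = 5.67×10⁻⁸ × 6.08×10^23 × (4130)⁴ = 5.67×10⁻⁸ × 6.08×10^23 × 2.91×10^14.
P = 1.00×10^31 W.

P ≈ 1.00×10^31 W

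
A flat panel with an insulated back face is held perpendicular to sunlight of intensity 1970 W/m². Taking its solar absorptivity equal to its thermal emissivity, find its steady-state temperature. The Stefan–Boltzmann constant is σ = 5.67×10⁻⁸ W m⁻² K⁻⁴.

Absorbed flux αS = emitted flux εσT⁴ (one radiating face); with α = ε, T = (S/σ)^(1/4).
T = (1970 / 5.67×10⁻⁸)^(1/4) = (3.47×10^10)^(1/4).
T = 432 K.

T ≈ 432 K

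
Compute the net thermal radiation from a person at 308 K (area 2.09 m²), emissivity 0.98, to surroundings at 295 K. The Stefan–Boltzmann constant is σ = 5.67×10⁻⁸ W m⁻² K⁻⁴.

Q = εσA(T⁴ − T_s⁴). T⁴ − T_s⁴ = (308)⁴ − (295)⁴ = 9.00×10^9 − 7.57×10^9 = 1.43×10^9 K⁴.
Q = 0.98 × 5.67×10⁻⁸ × 2.09 × 1.43×10^9 = 166 W.

Q ≈ 166 W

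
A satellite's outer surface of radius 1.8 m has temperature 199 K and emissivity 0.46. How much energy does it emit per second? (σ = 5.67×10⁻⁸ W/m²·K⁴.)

A = 4πr² = 4π × (1.8)² = 40.7 m².
Stefan–Boltzmann: P = εσAT⁴ = 0.46 × 5.67×10⁻⁸ × 40.7 × (199)⁴ = 0.46 × 5.67×10⁻⁸ × 40.7 × 1.57×10^9.
P = 1670 W.

P ≈ 1670 W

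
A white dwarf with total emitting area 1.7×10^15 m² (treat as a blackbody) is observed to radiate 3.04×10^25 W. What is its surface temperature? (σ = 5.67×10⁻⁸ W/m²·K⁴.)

T ≈ 23700 K

From P = σAT⁴, T = (P / σA)^(1/4) = (3.04×10^25 / (5.67×10⁻⁸ × 1.70×10^15))^(1/4).
T = (3.15×10^17)^(1/4) = 23700 K.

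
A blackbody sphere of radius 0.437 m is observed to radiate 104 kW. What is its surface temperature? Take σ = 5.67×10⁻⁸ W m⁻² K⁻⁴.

A = 4πr² = 4π × (0.437)² = 2.40 m².
From P = σAT⁴, T = (P / σA)^(1/4) = (1.04×10^5 / (5.67×10⁻⁸ × 2.40))^(1/4).
T = (7.64×10^11)^(1/4) = 935 K.

T ≈ 935 K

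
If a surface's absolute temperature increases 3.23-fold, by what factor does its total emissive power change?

P ∝ T⁴, so the power scales as (3.23)⁴ = 109.

factor ≈ 109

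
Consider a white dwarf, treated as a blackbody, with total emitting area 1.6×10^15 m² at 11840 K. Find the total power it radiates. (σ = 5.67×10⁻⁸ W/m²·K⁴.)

P = σAT⁴ = 5.67×10⁻⁸ × 1.60×10^15 × (11840)⁴ = 5.67×10⁻⁸ × 1.60×10^15 × 1.97×10^16.
P = 1.78×10^24 W.

P ≈ 1.78×10^24 W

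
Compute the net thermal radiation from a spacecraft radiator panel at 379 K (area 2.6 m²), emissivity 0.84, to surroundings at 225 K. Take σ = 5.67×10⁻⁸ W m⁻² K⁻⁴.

Q ≈ 2240 W

Q = εσA(T⁴ − T_s⁴). T⁴ − T_s⁴ = (379)⁴ − (225)⁴ = 2.06×10^10 − 2.56×10^9 = 1.81×10^10 K⁴.
Q = 0.84 × 5.67×10⁻⁸ × 2.60 × 1.81×10^10 = 2240 W.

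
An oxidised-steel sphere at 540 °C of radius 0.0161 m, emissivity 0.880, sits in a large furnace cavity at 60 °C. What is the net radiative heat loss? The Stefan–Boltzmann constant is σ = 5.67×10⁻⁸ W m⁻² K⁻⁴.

Q ≈ 69.0 W

A = 4πr² = 4π × (0.0161)² = 3.26×10^-3 m².
Convert: 540 °C = 813 K; 60 °C = 333 K.
Q = εσA(T⁴ − T_s⁴). T⁴ − T_s⁴ = (813)⁴ − (333)⁴ = 4.37×10^11 − 1.23×10^10 = 4.25×10^11 K⁴.
Q = 0.880 × 5.67×10⁻⁸ × 3.26×10^-3 × 4.25×10^11 = 69.0 W.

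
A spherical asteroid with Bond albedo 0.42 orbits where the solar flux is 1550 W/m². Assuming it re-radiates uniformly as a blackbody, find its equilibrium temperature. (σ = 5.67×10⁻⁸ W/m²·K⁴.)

Power absorbed = (1−a)S·πR²; power emitted = 4πR²σT⁴. Equating and cancelling πR²:
T = ((1−a)S / 4σ)^(1/4) = (899 / (4 × 5.67×10⁻⁸))^(1/4) = (3.96×10^9)^(1/4).
T = 251 K.

T ≈ 251 K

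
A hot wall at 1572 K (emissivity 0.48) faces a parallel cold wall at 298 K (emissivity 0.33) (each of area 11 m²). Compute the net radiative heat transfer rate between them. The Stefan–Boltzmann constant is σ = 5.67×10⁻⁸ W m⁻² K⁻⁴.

Q ≈ 9.25×10^5 W

For two large parallel gray plates, q = σ(T₁⁴ − T₂⁴) / (1/ε₁ + 1/ε₂ − 1).
1/ε₁ + 1/ε₂ − 1 = 1/0.48 + 1/0.33 − 1 = 4.114.
T₁⁴ − T₂⁴ = 6.11×10^12 − 7.89×10^9 = 6.10×10^12 K⁴.
q = 5.67×10⁻⁸ × 6.10×10^12 / 4.114 = 84100 W/m².
Q = q·A = 84100 × 11 = 9.25×10^5 W.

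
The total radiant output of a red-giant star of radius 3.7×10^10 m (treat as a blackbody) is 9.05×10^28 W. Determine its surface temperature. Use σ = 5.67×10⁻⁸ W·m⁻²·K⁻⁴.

T ≈ 3100 K

A = 4πr² = 4π × (3.7×10^10)² = 1.72×10^22 m².
From P = σAT⁴, T = (P / σA)^(1/4) = (9.05×10^28 / (5.67×10⁻⁸ × 1.72×10^22))^(1/4).
T = (9.28×10^13)^(1/4) = 3100 K.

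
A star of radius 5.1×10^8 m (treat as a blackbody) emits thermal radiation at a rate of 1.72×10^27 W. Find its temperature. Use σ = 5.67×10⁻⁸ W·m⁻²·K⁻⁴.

T ≈ 9820 K

A = 4πr² = 4π × (5.1×10^8)² = 3.27×10^18 m².
From P = σAT⁴, T = (P / σA)^(1/4) = (1.72×10^27 / (5.67×10⁻⁸ × 3.27×10^18))^(1/4).
T = (9.28×10^15)^(1/4) = 9820 K.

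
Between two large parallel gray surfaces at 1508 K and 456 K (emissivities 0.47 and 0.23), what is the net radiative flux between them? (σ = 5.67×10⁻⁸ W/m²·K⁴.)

q ≈ 53100 W/m²

For two large parallel gray plates, q = σ(T₁⁴ − T₂⁴) / (1/ε₁ + 1/ε₂ − 1).
1/ε₁ + 1/ε₂ − 1 = 1/0.47 + 1/0.23 − 1 = 5.475.
T₁⁴ − T₂⁴ = 5.17×10^12 − 4.32×10^10 = 5.13×10^12 K⁴.
q = 5.67×10⁻⁸ × 5.13×10^12 / 5.475 = 53100 W/m².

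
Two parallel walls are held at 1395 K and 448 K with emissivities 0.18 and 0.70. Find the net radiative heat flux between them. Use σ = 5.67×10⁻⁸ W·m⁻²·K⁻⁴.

For two large parallel gray plates, q = σ(T₁⁴ − T₂⁴) / (1/ε₁ + 1/ε₂ − 1).
1/ε₁ + 1/ε₂ − 1 = 1/0.18 + 1/0.70 − 1 = 5.984.
T₁⁴ − T₂⁴ = 3.79×10^12 − 4.03×10^10 = 3.75×10^12 K⁴.
q = 5.67×10⁻⁸ × 3.75×10^12 / 5.984 = 35500 W/m².

q ≈ 35500 W/m²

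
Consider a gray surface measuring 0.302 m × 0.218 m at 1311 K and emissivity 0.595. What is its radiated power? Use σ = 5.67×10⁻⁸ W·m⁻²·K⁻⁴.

A = 0.302 × 0.218 = 0.0658 m².
P = εσAT⁴ = 0.595 × 5.67×10⁻⁸ × 0.0658 × (1311)⁴ = 0.595 × 5.67×10⁻⁸ × 0.0658 × 2.95×10^12.
P = 6560 W.

P ≈ 6560 W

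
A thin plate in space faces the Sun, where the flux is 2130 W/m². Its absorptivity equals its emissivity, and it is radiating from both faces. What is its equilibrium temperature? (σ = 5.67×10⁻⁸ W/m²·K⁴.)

T ≈ 370 K

Absorbed flux αS = emitted flux 2εσT⁴ per unit area; with α = ε this gives T = (S/2σ)^(1/4).
T = (2130 / (2 × 5.67×10⁻⁸))^(1/4) = (1.88×10^10)^(1/4).
T = 370 K.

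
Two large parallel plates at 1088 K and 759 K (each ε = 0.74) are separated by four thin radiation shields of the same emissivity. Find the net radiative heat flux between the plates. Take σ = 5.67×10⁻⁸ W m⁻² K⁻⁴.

q ≈ 7120 W/m²

Each of the 5 gaps contributes resistance (2/ε − 1) = 2/0.74 − 1 = 1.703; total = 8.514.
q = σ(T₁⁴ − T₂⁴) / 8.514 = 5.67×10⁻⁸ × 1.07×10^12 / 8.514 = 7120 W/m².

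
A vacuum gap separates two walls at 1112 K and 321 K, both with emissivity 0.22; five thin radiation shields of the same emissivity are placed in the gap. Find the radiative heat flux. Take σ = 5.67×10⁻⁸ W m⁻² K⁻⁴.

q ≈ 1770 W/m²

Each of the 6 gaps contributes resistance (2/ε − 1) = 2/0.22 − 1 = 8.091; total = 48.55.
q = σ(T₁⁴ − T₂⁴) / 48.55 = 5.67×10⁻⁸ × 1.52×10^12 / 48.55 = 1770 W/m².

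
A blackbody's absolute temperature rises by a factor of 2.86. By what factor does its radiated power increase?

P ∝ T⁴, so the power scales as (2.86)⁴ = 66.9.

factor ≈ 66.9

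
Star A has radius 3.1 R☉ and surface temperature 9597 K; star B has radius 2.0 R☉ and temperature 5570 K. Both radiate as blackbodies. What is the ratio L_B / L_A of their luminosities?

L = 4πR²σT⁴ ∝ R²T⁴, so L_B/L_A = (2.0/3.1)² × (5570/9597)⁴ = 0.416 × 0.113 = 0.0472.

L_B/L_A ≈ 0.0472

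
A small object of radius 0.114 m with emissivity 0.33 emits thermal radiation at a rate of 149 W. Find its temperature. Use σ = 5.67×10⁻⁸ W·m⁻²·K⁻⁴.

T ≈ 470 K

A = 4πr² = 4π × (0.114)² = 0.163 m².
From P = εσAT⁴, T = (P / εσA)^(1/4) = (149 / (0.33 × 5.67×10⁻⁸ × 0.163))^(1/4).
T = (4.88×10^10)^(1/4) = 470 K.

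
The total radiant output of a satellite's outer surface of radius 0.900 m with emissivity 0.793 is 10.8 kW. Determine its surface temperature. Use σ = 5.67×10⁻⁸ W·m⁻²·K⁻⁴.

A = 4πr² = 4π × (0.900)² = 10.2 m².
From P = εσAT⁴, T = (P / εσA)^(1/4) = (10800 / (0.793 × 5.67×10⁻⁸ × 10.2))^(1/4).
T = (2.36×10^10)^(1/4) = 392 K.

T ≈ 392 K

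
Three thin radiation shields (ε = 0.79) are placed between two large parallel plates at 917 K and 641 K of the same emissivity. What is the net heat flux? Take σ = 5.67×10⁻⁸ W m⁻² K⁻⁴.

q ≈ 4980 W/m²

Each of the 4 gaps contributes resistance (2/ε − 1) = 2/0.79 − 1 = 1.532; total = 6.127.
q = σ(T₁⁴ − T₂⁴) / 6.127 = 5.67×10⁻⁸ × 5.38×10^11 / 6.127 = 4980 W/m².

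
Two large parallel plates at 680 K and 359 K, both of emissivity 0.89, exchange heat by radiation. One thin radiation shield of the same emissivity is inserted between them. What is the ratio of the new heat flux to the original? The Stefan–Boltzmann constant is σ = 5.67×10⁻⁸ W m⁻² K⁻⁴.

ratio ≈ 0.500

With N identical shields there are N+1 = 2 gaps in series, each with the same radiative resistance, so the flux falls to 1/(N+1) of its unshielded value.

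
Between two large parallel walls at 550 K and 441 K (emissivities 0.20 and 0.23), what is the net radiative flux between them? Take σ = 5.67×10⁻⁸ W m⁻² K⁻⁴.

q ≈ 365 W/m²

For two large parallel gray plates, q = σ(T₁⁴ − T₂⁴) / (1/ε₁ + 1/ε₂ − 1).
1/ε₁ + 1/ε₂ − 1 = 1/0.20 + 1/0.23 − 1 = 8.348.
T₁⁴ − T₂⁴ = 9.15×10^10 − 3.78×10^10 = 5.37×10^10 K⁴.
q = 5.67×10⁻⁸ × 5.37×10^10 / 8.348 = 365 W/m².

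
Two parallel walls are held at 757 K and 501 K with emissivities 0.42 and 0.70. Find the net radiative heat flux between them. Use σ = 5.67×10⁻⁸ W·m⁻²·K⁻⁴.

For two large parallel gray plates, q = σ(T₁⁴ − T₂⁴) / (1/ε₁ + 1/ε₂ − 1).
1/ε₁ + 1/ε₂ − 1 = 1/0.42 + 1/0.70 − 1 = 2.810.
T₁⁴ − T₂⁴ = 3.28×10^11 − 6.30×10^10 = 2.65×10^11 K⁴.
q = 5.67×10⁻⁸ × 2.65×10^11 / 2.810 = 5360 W/m².

q ≈ 5360 W/m²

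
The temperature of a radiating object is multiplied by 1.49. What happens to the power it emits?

factor ≈ 4.93

P ∝ T⁴, so the power scales as (1.49)⁴ = 4.93.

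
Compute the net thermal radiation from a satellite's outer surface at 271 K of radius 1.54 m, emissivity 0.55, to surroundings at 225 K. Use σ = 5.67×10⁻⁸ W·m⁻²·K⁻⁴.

Q ≈ 2630 W

A = 4πr² = 4π × (1.54)² = 29.8 m².
Q = εσA(T⁴ − T_s⁴). T⁴ − T_s⁴ = (271)⁴ − (225)⁴ = 5.39×10^9 − 2.56×10^9 = 2.83×10^9 K⁴.
Q = 0.55 × 5.67×10⁻⁸ × 29.8 × 2.83×10^9 = 2630 W.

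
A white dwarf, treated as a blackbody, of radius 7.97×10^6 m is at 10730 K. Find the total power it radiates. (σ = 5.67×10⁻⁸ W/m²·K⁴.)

P ≈ 6.00×10^23 W

A = 4πr² = 4π × (7.97×10^6)² = 7.98×10^14 m².
P = σAT⁴ = 5.67×10⁻⁸ × 7.98×10^14 × (10730)⁴ = 5.67×10⁻⁸ × 7.98×10^14 × 1.33×10^16.
P = 6.00×10^23 W.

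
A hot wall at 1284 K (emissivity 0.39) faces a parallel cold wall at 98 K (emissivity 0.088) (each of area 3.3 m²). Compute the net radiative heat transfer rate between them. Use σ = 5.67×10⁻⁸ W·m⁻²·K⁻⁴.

Q ≈ 39300 W

For two large parallel gray plates, q = σ(T₁⁴ − T₂⁴) / (1/ε₁ + 1/ε₂ − 1).
1/ε₁ + 1/ε₂ − 1 = 1/0.39 + 1/0.088 − 1 = 12.93.
T₁⁴ − T₂⁴ = 2.72×10^12 − 9.22×10^7 = 2.72×10^12 K⁴.
q = 5.67×10⁻⁸ × 2.72×10^12 / 12.93 = 11900 W/m².
Q = q·A = 11900 × 3.3 = 39300 W.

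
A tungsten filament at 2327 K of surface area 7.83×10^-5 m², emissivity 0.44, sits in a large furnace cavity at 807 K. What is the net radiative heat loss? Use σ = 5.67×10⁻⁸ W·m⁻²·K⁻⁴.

Q ≈ 56.4 W

Q = εσA(T⁴ − T_s⁴). T⁴ − T_s⁴ = (2327)⁴ − (807)⁴ = 2.93×10^13 − 4.24×10^11 = 2.89×10^13 K⁴.
Q = 0.44 × 5.67×10⁻⁸ × 7.83×10^-5 × 2.89×10^13 = 56.4 W.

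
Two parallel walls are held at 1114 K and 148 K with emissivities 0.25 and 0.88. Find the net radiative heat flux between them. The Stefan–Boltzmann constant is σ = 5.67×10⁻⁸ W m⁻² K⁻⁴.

q ≈ 21100 W/m²

For two large parallel gray plates, q = σ(T₁⁴ − T₂⁴) / (1/ε₁ + 1/ε₂ − 1).
1/ε₁ + 1/ε₂ − 1 = 1/0.25 + 1/0.88 − 1 = 4.136.
T₁⁴ − T₂⁴ = 1.54×10^12 − 4.80×10^8 = 1.54×10^12 K⁴.
q = 5.67×10⁻⁸ × 1.54×10^12 / 4.136 = 21100 W/m².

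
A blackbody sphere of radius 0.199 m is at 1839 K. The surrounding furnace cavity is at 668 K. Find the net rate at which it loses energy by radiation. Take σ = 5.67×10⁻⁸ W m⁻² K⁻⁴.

A = 4πr² = 4π × (0.199)² = 0.498 m².
Q = σA(T⁴ − T_s⁴). T⁴ − T_s⁴ = (1839)⁴ − (668)⁴ = 1.14×10^13 − 1.99×10^11 = 1.12×10^13 K⁴.
Q = 5.67×10⁻⁸ × 0.498 × 1.12×10^13 = 3.17×10^5 W.

Q ≈ 3.17×10^5 W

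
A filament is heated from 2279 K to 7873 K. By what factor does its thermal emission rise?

ratio ≈ 142

P ∝ T⁴, so the ratio is (7873/2279)⁴ = (3.455)⁴ = 142.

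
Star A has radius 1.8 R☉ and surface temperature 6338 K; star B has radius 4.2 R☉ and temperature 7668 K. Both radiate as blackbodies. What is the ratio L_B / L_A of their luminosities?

L = 4πR²σT⁴ ∝ R²T⁴, so L_B/L_A = (4.2/1.8)² × (7668/6338)⁴ = 5.44 × 2.14 = 11.7.

L_B/L_A ≈ 11.7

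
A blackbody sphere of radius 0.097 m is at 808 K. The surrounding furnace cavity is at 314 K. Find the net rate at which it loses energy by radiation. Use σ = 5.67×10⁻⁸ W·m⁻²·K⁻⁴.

A = 4πr² = 4π × (0.097)² = 0.118 m².
Q = σA(T⁴ − T_s⁴). T⁴ − T_s⁴ = (808)⁴ − (314)⁴ = 4.26×10^11 − 9.72×10^9 = 4.17×10^11 K⁴.
Q = 5.67×10⁻⁸ × 0.118 × 4.17×10^11 = 2790 W.

Q ≈ 2790 W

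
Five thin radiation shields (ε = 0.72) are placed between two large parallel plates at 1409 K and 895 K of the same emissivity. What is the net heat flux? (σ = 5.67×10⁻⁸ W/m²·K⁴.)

Each of the 6 gaps contributes resistance (2/ε − 1) = 2/0.72 − 1 = 1.778; total = 10.67.
q = σ(T₁⁴ − T₂⁴) / 10.67 = 5.67×10⁻⁸ × 3.30×10^12 / 10.67 = 17500 W/m².

q ≈ 17500 W/m²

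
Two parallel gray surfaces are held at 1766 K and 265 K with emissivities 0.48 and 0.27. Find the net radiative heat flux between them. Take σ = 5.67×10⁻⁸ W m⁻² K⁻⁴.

q ≈ 1.15×10^5 W/m²

For two large parallel gray plates, q = σ(T₁⁴ − T₂⁴) / (1/ε₁ + 1/ε₂ − 1).
1/ε₁ + 1/ε₂ − 1 = 1/0.48 + 1/0.27 − 1 = 4.787.
T₁⁴ − T₂⁴ = 9.73×10^12 − 4.93×10^9 = 9.72×10^12 K⁴.
q = 5.67×10⁻⁸ × 9.72×10^12 / 4.787 = 1.15×10^5 W/m².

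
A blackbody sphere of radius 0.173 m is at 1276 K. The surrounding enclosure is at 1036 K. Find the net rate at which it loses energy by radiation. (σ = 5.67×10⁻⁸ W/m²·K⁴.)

Q ≈ 32000 W

A = 4πr² = 4π × (0.173)² = 0.376 m².
Q = σA(T⁴ − T_s⁴). T⁴ − T_s⁴ = (1276)⁴ − (1036)⁴ = 2.65×10^12 − 1.15×10^12 = 1.50×10^12 K⁴.
Q = 5.67×10⁻⁸ × 0.376 × 1.50×10^12 = 32000 W.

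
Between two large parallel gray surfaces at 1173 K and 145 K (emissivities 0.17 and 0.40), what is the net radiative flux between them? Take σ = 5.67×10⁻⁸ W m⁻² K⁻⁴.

q ≈ 14500 W/m²

For two large parallel gray plates, q = σ(T₁⁴ − T₂⁴) / (1/ε₁ + 1/ε₂ − 1).
1/ε₁ + 1/ε₂ − 1 = 1/0.17 + 1/0.40 − 1 = 7.382.
T₁⁴ − T₂⁴ = 1.89×10^12 − 4.42×10^8 = 1.89×10^12 K⁴.
q = 5.67×10⁻⁸ × 1.89×10^12 / 7.382 = 14500 W/m².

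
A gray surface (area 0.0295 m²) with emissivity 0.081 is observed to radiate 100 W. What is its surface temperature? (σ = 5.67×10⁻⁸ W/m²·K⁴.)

From P = εσAT⁴, T = (P / εσA)^(1/4) = (100 / (0.081 × 5.67×10⁻⁸ × 0.0295))^(1/4).
T = (7.38×10^11)^(1/4) = 927 K.

T ≈ 927 K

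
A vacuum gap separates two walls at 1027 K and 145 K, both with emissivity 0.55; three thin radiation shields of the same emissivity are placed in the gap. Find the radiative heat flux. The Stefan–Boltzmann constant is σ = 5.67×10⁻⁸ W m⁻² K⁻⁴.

Each of the 4 gaps contributes resistance (2/ε − 1) = 2/0.55 − 1 = 2.636; total = 10.55.
q = σ(T₁⁴ − T₂⁴) / 10.55 = 5.67×10⁻⁸ × 1.11×10^12 / 10.55 = 5980 W/m².

q ≈ 5980 W/m²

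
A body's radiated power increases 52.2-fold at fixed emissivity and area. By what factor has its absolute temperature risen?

P ∝ T⁴ ⇒ T ∝ P^(1/4), so T scales by (52.2)^(1/4) = 2.69.

factor ≈ 2.69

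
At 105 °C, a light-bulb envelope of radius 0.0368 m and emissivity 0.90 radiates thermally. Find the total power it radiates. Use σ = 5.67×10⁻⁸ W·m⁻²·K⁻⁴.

A = 4πr² = 4π × (0.0368)² = 0.0170 m².
105 °C = 378 K.
Stefan–Boltzmann: P = εσAT⁴ = 0.90 × 5.67×10⁻⁸ × 0.0170 × (378)⁴ = 0.90 × 5.67×10⁻⁸ × 0.0170 × 2.04×10^10.
P = 17.7 W.

P ≈ 17.7 W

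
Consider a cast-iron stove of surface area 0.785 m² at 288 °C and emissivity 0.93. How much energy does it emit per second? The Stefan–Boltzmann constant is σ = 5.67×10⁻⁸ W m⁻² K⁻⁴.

P ≈ 4100 W

288 °C = 561 K.
Stefan–Boltzmann: P = εσAT⁴ = 0.93 × 5.67×10⁻⁸ × 0.785 × (561)⁴ = 0.93 × 5.67×10⁻⁸ × 0.785 × 9.90×10^10.
P = 4100 W.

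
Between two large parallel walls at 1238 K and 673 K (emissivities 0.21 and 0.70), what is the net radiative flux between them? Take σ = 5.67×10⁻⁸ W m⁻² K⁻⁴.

For two large parallel gray plates, q = σ(T₁⁴ − T₂⁴) / (1/ε₁ + 1/ε₂ − 1).
1/ε₁ + 1/ε₂ − 1 = 1/0.21 + 1/0.70 − 1 = 5.190.
T₁⁴ − T₂⁴ = 2.35×10^12 − 2.05×10^11 = 2.14×10^12 K⁴.
q = 5.67×10⁻⁸ × 2.14×10^12 / 5.190 = 23400 W/m².

q ≈ 23400 W/m²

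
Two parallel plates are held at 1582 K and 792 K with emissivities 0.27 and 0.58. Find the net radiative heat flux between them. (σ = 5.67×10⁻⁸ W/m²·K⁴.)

For two large parallel gray plates, q = σ(T₁⁴ − T₂⁴) / (1/ε₁ + 1/ε₂ − 1).
1/ε₁ + 1/ε₂ − 1 = 1/0.27 + 1/0.58 − 1 = 4.428.
T₁⁴ − T₂⁴ = 6.26×10^12 − 3.93×10^11 = 5.87×10^12 K⁴.
q = 5.67×10⁻⁸ × 5.87×10^12 / 4.428 = 75200 W/m².

q ≈ 75200 W/m²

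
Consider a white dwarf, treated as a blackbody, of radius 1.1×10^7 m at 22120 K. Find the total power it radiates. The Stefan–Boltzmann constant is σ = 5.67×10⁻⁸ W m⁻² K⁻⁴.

P ≈ 2.06×10^25 W

A = 4πr² = 4π × (1.1×10^7)² = 1.52×10^15 m².
P = σAT⁴ = 5.67×10⁻⁸ × 1.52×10^15 × (22120)⁴ = 5.67×10⁻⁸ × 1.52×10^15 × 2.39×10^17.
P = 2.06×10^25 W.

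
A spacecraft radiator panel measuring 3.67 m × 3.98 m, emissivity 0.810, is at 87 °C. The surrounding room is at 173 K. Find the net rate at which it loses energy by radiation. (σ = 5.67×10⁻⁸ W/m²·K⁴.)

A = 3.67 × 3.98 = 14.6 m².
Convert: 87 °C = 360 K.
Q = εσA(T⁴ − T_s⁴). T⁴ − T_s⁴ = (360)⁴ − (173)⁴ = 1.68×10^10 − 8.96×10^8 = 1.59×10^10 K⁴.
Q = 0.810 × 5.67×10⁻⁸ × 14.6 × 1.59×10^10 = 10700 W.

Q ≈ 10700 W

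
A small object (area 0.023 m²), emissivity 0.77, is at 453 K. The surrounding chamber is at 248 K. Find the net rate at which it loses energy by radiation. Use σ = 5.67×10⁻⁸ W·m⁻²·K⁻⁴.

Q ≈ 38.5 W

Q = εσA(T⁴ − T_s⁴). T⁴ − T_s⁴ = (453)⁴ − (248)⁴ = 4.21×10^10 − 3.78×10^9 = 3.83×10^10 K⁴.
Q = 0.77 × 5.67×10⁻⁸ × 0.0230 × 3.83×10^10 = 38.5 W.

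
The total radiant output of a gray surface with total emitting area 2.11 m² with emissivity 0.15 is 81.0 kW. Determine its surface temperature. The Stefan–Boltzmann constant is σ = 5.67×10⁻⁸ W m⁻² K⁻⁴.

T ≈ 1460 K

From P = εσAT⁴, T = (P / εσA)^(1/4) = (81000 / (0.15 × 5.67×10⁻⁸ × 2.11))^(1/4).
T = (4.51×10^12)^(1/4) = 1460 K.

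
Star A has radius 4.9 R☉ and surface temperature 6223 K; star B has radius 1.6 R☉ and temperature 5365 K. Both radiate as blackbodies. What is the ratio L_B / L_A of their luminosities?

L_B/L_A ≈ 0.0589

L = 4πR²σT⁴ ∝ R²T⁴, so L_B/L_A = (1.6/4.9)² × (5365/6223)⁴ = 0.107 × 0.552 = 0.0589.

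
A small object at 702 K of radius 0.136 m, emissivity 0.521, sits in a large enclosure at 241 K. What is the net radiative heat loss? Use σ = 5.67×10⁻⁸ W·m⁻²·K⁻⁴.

A = 4πr² = 4π × (0.136)² = 0.232 m².
Q = εσA(T⁴ − T_s⁴). T⁴ − T_s⁴ = (702)⁴ − (241)⁴ = 2.43×10^11 − 3.37×10^9 = 2.39×10^11 K⁴.
Q = 0.521 × 5.67×10⁻⁸ × 0.232 × 2.39×10^11 = 1640 W.

Q ≈ 1640 W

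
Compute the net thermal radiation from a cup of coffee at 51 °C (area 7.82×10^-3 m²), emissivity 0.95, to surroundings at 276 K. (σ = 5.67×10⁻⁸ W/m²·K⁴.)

Q ≈ 2.20 W

Convert: 51 °C = 324 K.
Q = εσA(T⁴ − T_s⁴). T⁴ − T_s⁴ = (324)⁴ − (276)⁴ = 1.10×10^10 − 5.80×10^9 = 5.22×10^9 K⁴.
Q = 0.95 × 5.67×10⁻⁸ × 7.82×10^-3 × 5.22×10^9 = 2.20 W.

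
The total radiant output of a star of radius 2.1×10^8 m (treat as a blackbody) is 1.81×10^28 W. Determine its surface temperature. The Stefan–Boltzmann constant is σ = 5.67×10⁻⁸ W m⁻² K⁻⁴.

A = 4πr² = 4π × (2.1×10^8)² = 5.54×10^17 m².
From P = σAT⁴, T = (P / σA)^(1/4) = (1.81×10^28 / (5.67×10⁻⁸ × 5.54×10^17))^(1/4).
T = (5.76×10^17)^(1/4) = 27500 K.

T ≈ 27500 K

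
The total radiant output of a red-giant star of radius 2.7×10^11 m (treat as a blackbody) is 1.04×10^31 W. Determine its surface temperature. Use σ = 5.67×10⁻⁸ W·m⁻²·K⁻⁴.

T ≈ 3760 K

A = 4πr² = 4π × (2.7×10^11)² = 9.16×10^23 m².
From P = σAT⁴, T = (P / σA)^(1/4) = (1.04×10^31 / (5.67×10⁻⁸ × 9.16×10^23))^(1/4).
T = (2.00×10^14)^(1/4) = 3760 K.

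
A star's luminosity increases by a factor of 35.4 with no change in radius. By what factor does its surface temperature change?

factor ≈ 2.44

P ∝ T⁴ ⇒ T ∝ P^(1/4), so T scales by (35.4)^(1/4) = 2.44.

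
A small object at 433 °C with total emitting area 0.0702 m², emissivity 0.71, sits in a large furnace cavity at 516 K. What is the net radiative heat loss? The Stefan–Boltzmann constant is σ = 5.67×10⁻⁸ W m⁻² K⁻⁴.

Q ≈ 502 W

Convert: 433 °C = 706 K.
Q = εσA(T⁴ − T_s⁴). T⁴ − T_s⁴ = (706)⁴ − (516)⁴ = 2.48×10^11 − 7.09×10^10 = 1.78×10^11 K⁴.
Q = 0.71 × 5.67×10⁻⁸ × 0.0702 × 1.78×10^11 = 502 W.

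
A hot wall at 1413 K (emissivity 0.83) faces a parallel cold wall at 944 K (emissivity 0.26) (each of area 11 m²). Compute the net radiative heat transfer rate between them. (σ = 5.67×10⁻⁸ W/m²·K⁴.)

Q ≈ 4.91×10^5 W

For two large parallel gray plates, q = σ(T₁⁴ − T₂⁴) / (1/ε₁ + 1/ε₂ − 1).
1/ε₁ + 1/ε₂ − 1 = 1/0.83 + 1/0.26 − 1 = 4.051.
T₁⁴ − T₂⁴ = 3.99×10^12 − 7.94×10^11 = 3.19×10^12 K⁴.
q = 5.67×10⁻⁸ × 3.19×10^12 / 4.051 = 44700 W/m².
Q = q·A = 44700 × 11 = 4.91×10^5 W.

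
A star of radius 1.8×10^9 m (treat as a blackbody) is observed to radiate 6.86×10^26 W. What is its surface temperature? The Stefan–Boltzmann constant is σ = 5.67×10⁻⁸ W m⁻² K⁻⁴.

T ≈ 4150 K

A = 4πr² = 4π × (1.8×10^9)² = 4.07×10^19 m².
From P = σAT⁴, T = (P / σA)^(1/4) = (6.86×10^26 / (5.67×10⁻⁸ × 4.07×10^19))^(1/4).
T = (2.97×10^14)^(1/4) = 4150 K.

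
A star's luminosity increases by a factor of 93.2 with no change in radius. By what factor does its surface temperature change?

P ∝ T⁴ ⇒ T ∝ P^(1/4), so T scales by (93.2)^(1/4) = 3.11.

factor ≈ 3.11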